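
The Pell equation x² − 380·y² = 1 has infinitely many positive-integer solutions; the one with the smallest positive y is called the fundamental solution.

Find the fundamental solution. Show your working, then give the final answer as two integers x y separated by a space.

[19; 2,38] for √380; ℓ=2 ⇒ convergent index 1
step 0: (19, 1)  from 19·(1,0) + (0,1)
step 1: (39, 2)  from 2·(19,1) + (1,0)
→ (39, 2).  Check: 39²=1521, 380·2²=1520, difference 1.

39 2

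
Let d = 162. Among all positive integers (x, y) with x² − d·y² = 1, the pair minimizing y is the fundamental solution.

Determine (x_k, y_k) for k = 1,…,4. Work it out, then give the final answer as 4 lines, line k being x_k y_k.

19601 1540
768398401 60371080
30122754096401 2366667076620
1180872205318713601 92778082677286160

√162 → a₀=12, period (1,2,1,2,12,2,1,2,1,24); ℓ=10 even so k=9
a_0=12:  p_0=12·1+0=12,  q_0=12·0+1=1
a_1=1:  p_1=1·12+1=13,  q_1=1·1+0=1
…
a_6=2:  p_6=2·1731+140=3602,  q_6=2·136+11=283
…
a_8=2:  p_8=2·5333+3602=14268,  q_8=2·419+283=1121
a_9=1:  p_9=1·14268+5333=19601,  q_9=1·1121+419=1540
(x₁, y₁) = (19601, 1540);  19601² − 162·1540² = 1 ✓
(19601+1540√162)^2 = 768398401 + 60371080√162
(19601+1540√162)^3 = 30122754096401 + 2366667076620√162
(19601+1540√162)^4 = 1180872205318713601 + 92778082677286160√162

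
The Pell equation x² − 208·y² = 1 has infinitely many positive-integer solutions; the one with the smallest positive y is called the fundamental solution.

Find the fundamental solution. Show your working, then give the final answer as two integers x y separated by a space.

649 45

d=208: √d = [14; 2,2,1,2,2,28] (ℓ=6, even), read p_5/q_5
a_0=14:  p_0=14·1+0=14,  q_0=14·0+1=1
a_1=2:  p_1=2·14+1=29,  q_1=2·1+0=2
a_2=2:  p_2=2·29+14=72,  q_2=2·2+1=5
a_3=1:  p_3=1·72+29=101,  q_3=1·5+2=7
a_4=2:  p_4=2·101+72=274,  q_4=2·7+5=19
a_5=2:  p_5=2·274+101=649,  q_5=2·19+7=45
(x₁, y₁) = (649, 45);  649² − 208·45² = 1 ✓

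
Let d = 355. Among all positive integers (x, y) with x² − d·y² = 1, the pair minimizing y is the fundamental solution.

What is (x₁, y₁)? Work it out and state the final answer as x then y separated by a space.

954809 50676

d=355: √d = [18; 1,5,3,3,1,6,1,3,3,5,1,36] (ℓ=12, even), read p_11/q_11
step 0: (18, 1)  from 18·(1,0) + (0,1)
…
step 2: (113, 6)  from 5·(19,1) + (18,1)
…
step 4: (1187, 63)  from 3·(358,19) + (113,6)
step 5: (1545, 82)  from 1·(1187,63) + (358,19)
step 6: (10457, 555)  from 6·(1545,82) + (1187,63)
…
step 10: (803418, 42641)  from 5·(151391,8035) + (46463,2466)
step 11: (954809, 50676)  from 1·(803418,42641) + (151391,8035)
→ (954809, 50676).  Check: 954809²=911660226481, 355·50676²=911660226480, difference 1.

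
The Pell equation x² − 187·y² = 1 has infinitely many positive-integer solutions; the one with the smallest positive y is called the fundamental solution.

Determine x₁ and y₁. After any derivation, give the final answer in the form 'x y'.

1682 123

√187 = [13; 1,2,13,2,1,26, …], period ℓ=6 (even) → k=5
k=0  a_k=13  p_k/q_k = 13/1
k=1  a_k=1  p_k/q_k = 14/1
k=2  a_k=2  p_k/q_k = 41/3
k=3  a_k=13  p_k/q_k = 547/40
k=4  a_k=2  p_k/q_k = 1135/83
k=5  a_k=1  p_k/q_k = 1682/123
fundamental: x₁=1682, y₁=123  (since 2829124 − 187·15129 = 1)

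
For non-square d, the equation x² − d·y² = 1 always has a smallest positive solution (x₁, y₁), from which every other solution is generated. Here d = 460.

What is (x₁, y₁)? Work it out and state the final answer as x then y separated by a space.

√460 = [21; 2,4,3,1,2,10,2,1,3,4,2,42, …], period ℓ=12 (even) → k=11
k=0  a_k=21  p_k/q_k = 21/1
k=1  a_k=2  p_k/q_k = 43/2
k=2  a_k=4  p_k/q_k = 193/9
k=3  a_k=3  p_k/q_k = 622/29
k=4  a_k=1  p_k/q_k = 815/38
k=5  a_k=2  p_k/q_k = 2252/105
k=6  a_k=10  p_k/q_k = 23335/1088
k=7  a_k=2  p_k/q_k = 48922/2281
…
k=10  a_k=4  p_k/q_k = 1135029/52921
k=11  a_k=2  p_k/q_k = 2535751/118230
→ (2535751, 118230).  Check: 2535751²=6430033134001, 460·118230²=6430033134000, difference 1.

2535751 118230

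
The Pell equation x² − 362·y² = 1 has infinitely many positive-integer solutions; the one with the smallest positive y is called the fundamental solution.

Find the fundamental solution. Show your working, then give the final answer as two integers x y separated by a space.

[19; 38] for √362; ℓ=1 ⇒ convergent index 1
step 0: (19, 1)  from 19·(1,0) + (0,1)
step 1: (723, 38)  from 38·(19,1) + (1,0)
(x₁, y₁) = (723, 38);  723² − 362·38² = 1 ✓

723 38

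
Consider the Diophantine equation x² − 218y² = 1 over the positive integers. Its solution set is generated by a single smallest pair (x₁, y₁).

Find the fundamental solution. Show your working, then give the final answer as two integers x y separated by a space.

√218 = [14; 1,3,3,1,28, …], period ℓ=5 (odd) → k=9
k=0  a_k=14  p_k/q_k = 14/1
…
k=3  a_k=3  p_k/q_k = 192/13
…
k=6  a_k=1  p_k/q_k = 7471/506
…
k=8  a_k=3  p_k/q_k = 96370/6527
k=9  a_k=1  p_k/q_k = 126003/8534
(x₁, y₁) = (126003, 8534);  126003² − 218·8534² = 1 ✓

126003 8534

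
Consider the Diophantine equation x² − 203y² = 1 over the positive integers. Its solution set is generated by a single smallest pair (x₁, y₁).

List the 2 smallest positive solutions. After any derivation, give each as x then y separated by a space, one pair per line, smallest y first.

d=203: √d = [14; 4,28] (ℓ=2, even), read p_1/q_1
step 0: (14, 1)  from 14·(1,0) + (0,1)
step 1: (57, 4)  from 4·(14,1) + (1,0)
fundamental: x₁=57, y₁=4  (since 3249 − 203·16 = 1)
(57+4√203)^2 = 6497 + 456√203

57 4
6497 456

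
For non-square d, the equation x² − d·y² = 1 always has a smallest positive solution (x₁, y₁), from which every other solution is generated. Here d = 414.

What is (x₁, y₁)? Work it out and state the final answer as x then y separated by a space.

24335 1196

d=414: √d = [20; 2,1,7,2,7,1,2,40] (ℓ=8, even), read p_7/q_7
i=0: a=20 ⇒ p=20, q=1
i=1: a=2 ⇒ p=41, q=2
i=2: a=1 ⇒ p=61, q=3
i=3: a=7 ⇒ p=468, q=23
i=4: a=2 ⇒ p=997, q=49
i=5: a=7 ⇒ p=7447, q=366
i=6: a=1 ⇒ p=8444, q=415
i=7: a=2 ⇒ p=24335, q=1196
(x₁, y₁) = (24335, 1196);  24335² − 414·1196² = 1 ✓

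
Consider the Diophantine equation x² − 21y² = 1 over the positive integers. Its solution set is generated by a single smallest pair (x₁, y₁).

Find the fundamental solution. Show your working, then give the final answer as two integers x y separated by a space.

55 12

[4; 1,1,2,1,1,8] for √21; ℓ=6 ⇒ convergent index 5
k=0  a_k=4  p_k/q_k = 4/1
k=1  a_k=1  p_k/q_k = 5/1
k=2  a_k=1  p_k/q_k = 9/2
…
k=4  a_k=1  p_k/q_k = 32/7
k=5  a_k=1  p_k/q_k = 55/12
(x₁, y₁) = (55, 12);  55² − 21·12² = 1 ✓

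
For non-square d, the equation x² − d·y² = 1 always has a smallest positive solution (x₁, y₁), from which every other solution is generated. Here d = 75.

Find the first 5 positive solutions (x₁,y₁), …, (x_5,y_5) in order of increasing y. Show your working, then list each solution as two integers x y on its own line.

26 3
1351 156
70226 8109
3650401 421512
189750626 21910515

[8; 1,1,1,16] for √75; ℓ=4 ⇒ convergent index 3
a_0=8:  p_0=8·1+0=8,  q_0=8·0+1=1
…
a_2=1:  p_2=1·9+8=17,  q_2=1·1+1=2
a_3=1:  p_3=1·17+9=26,  q_3=1·2+1=3
fundamental: x₁=26, y₁=3  (since 676 − 75·9 = 1)
(x_2, y_2) = (26·26 + 75·3·3, 26·3 + 3·26) = (1351, 156)
(x_3, y_3) = (26·1351 + 75·3·156, 26·156 + 3·1351) = (70226, 8109)
(x_4, y_4) = (26·70226 + 75·3·8109, 26·8109 + 3·70226) = (3650401, 421512)
(x_5, y_5) = (26·3650401 + 75·3·421512, 26·421512 + 3·3650401) = (189750626, 21910515)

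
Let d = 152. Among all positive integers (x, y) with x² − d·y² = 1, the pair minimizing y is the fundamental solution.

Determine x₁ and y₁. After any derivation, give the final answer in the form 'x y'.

√152 = [12; 3,24, …], period ℓ=2 (even) → k=1
step 0: (12, 1)  from 12·(1,0) + (0,1)
step 1: (37, 3)  from 3·(12,1) + (1,0)
→ (37, 3).  Check: 37²=1369, 152·3²=1368, difference 1.

37 3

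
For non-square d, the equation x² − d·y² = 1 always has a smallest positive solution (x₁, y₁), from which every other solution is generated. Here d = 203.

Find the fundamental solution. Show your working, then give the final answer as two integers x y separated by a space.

57 4

d=203: √d = [14; 4,28] (ℓ=2, even), read p_1/q_1
i=0: a=14 ⇒ p=14, q=1
i=1: a=4 ⇒ p=57, q=4
fundamental: x₁=57, y₁=4  (since 3249 − 203·16 = 1)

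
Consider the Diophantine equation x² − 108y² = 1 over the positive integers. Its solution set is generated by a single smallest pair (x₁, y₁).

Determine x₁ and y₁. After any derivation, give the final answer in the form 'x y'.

√108 → a₀=10, period (2,1,1,4,1,1,2,20); ℓ=8 even so k=7
k=0  a_k=10  p_k/q_k = 10/1
k=1  a_k=2  p_k/q_k = 21/2
…
k=5  a_k=1  p_k/q_k = 291/28
k=6  a_k=1  p_k/q_k = 530/51
k=7  a_k=2  p_k/q_k = 1351/130
→ (1351, 130).  Check: 1351²=1825201, 108·130²=1825200, difference 1.

1351 130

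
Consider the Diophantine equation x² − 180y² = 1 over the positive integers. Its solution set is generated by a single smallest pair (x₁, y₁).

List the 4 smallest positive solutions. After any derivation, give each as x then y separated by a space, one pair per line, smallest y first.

161 12
51841 3864
16692641 1244196
5374978561 400627248

√180 = [13; 2,2,2,26, …], period ℓ=4 (even) → k=3
a_0=13:  p_0=13·1+0=13,  q_0=13·0+1=1
a_1=2:  p_1=2·13+1=27,  q_1=2·1+0=2
a_2=2:  p_2=2·27+13=67,  q_2=2·2+1=5
a_3=2:  p_3=2·67+27=161,  q_3=2·5+2=12
(x₁, y₁) = (161, 12);  161² − 180·12² = 1 ✓
(161+12√180)^2 = 51841 + 3864√180
(161+12√180)^3 = 16692641 + 1244196√180
(161+12√180)^4 = 5374978561 + 400627248√180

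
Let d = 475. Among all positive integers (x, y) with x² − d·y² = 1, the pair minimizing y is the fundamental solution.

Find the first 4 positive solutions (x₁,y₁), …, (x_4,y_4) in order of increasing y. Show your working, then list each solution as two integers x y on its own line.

57799 2652
6681448801 306565896
772362118440199 35438404443156
89283516160768675201 4096608676513381392

d=475: √d = [21; 1,3,1,6,2,6,1,3,1,42] (ℓ=10, even), read p_9/q_9
k=0  a_k=21  p_k/q_k = 21/1
k=1  a_k=1  p_k/q_k = 22/1
…
k=3  a_k=1  p_k/q_k = 109/5
k=4  a_k=6  p_k/q_k = 741/34
k=5  a_k=2  p_k/q_k = 1591/73
k=6  a_k=6  p_k/q_k = 10287/472
k=7  a_k=1  p_k/q_k = 11878/545
k=8  a_k=3  p_k/q_k = 45921/2107
k=9  a_k=1  p_k/q_k = 57799/2652
(x₁, y₁) = (57799, 2652);  57799² − 475·2652² = 1 ✓
k=2:  x_2 = 57799·57799+475·2652·2652 = 6681448801,  y_2 = 57799·2652+2652·57799 = 306565896
k=3:  x_3 = 57799·6681448801+475·2652·306565896 = 772362118440199,  y_3 = 57799·306565896+2652·6681448801 = 35438404443156
k=4:  x_4 = 57799·772362118440199+475·2652·35438404443156 = 89283516160768675201,  y_4 = 57799·35438404443156+2652·772362118440199 = 4096608676513381392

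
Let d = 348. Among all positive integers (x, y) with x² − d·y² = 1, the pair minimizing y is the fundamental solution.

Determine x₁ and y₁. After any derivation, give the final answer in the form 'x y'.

1567 84

d=348: √d = [18; 1,1,1,8,1,1,1,36] (ℓ=8, even), read p_7/q_7
a_0=18:  p_0=18·1+0=18,  q_0=18·0+1=1
a_1=1:  p_1=1·18+1=19,  q_1=1·1+0=1
a_2=1:  p_2=1·19+18=37,  q_2=1·1+1=2
a_3=1:  p_3=1·37+19=56,  q_3=1·2+1=3
…
a_6=1:  p_6=1·541+485=1026,  q_6=1·29+26=55
a_7=1:  p_7=1·1026+541=1567,  q_7=1·55+29=84
fundamental: x₁=1567, y₁=84  (since 2455489 − 348·7056 = 1)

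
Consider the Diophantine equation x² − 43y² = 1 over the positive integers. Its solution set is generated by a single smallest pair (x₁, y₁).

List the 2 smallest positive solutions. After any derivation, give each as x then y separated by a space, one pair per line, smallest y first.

[6; 1,1,3,1,5,1,3,1,1,12] for √43; ℓ=10 ⇒ convergent index 9
step 0: (6, 1)  from 6·(1,0) + (0,1)
step 1: (7, 1)  from 1·(6,1) + (1,0)
step 2: (13, 2)  from 1·(7,1) + (6,1)
step 3: (46, 7)  from 3·(13,2) + (7,1)
…
step 5: (341, 52)  from 5·(59,9) + (46,7)
step 6: (400, 61)  from 1·(341,52) + (59,9)
…
step 8: (1941, 296)  from 1·(1541,235) + (400,61)
step 9: (3482, 531)  from 1·(1941,296) + (1541,235)
fundamental: x₁=3482, y₁=531  (since 12124324 − 43·281961 = 1)
(3482+531√43)^2 = 24248647 + 3697884√43

3482 531
24248647 3697884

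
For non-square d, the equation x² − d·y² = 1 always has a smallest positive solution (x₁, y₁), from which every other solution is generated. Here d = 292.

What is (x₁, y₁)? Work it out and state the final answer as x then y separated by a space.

d=292: √d = [17; 11,2,1,3,8,3,1,2,11,34] (ℓ=10, even), read p_9/q_9
a_0=17:  p_0=17·1+0=17,  q_0=17·0+1=1
a_1=11:  p_1=11·17+1=188,  q_1=11·1+0=11
a_2=2:  p_2=2·188+17=393,  q_2=2·11+1=23
a_3=1:  p_3=1·393+188=581,  q_3=1·23+11=34
…
a_5=8:  p_5=8·2136+581=17669,  q_5=8·125+34=1034
a_6=3:  p_6=3·17669+2136=55143,  q_6=3·1034+125=3227
…
a_8=2:  p_8=2·72812+55143=200767,  q_8=2·4261+3227=11749
a_9=11:  p_9=11·200767+72812=2281249,  q_9=11·11749+4261=133500
→ (2281249, 133500).  Check: 2281249²=5204097000001, 292·133500²=5204097000000, difference 1.

2281249 133500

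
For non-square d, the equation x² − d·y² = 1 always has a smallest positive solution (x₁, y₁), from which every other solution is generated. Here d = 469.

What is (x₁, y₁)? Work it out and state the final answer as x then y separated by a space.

137215 6336

d=469: √d = [21; 1,1,1,10,6,10,1,1,1,42] (ℓ=10, even), read p_9/q_9
a_0=21:  p_0=21·1+0=21,  q_0=21·0+1=1
a_1=1:  p_1=1·21+1=22,  q_1=1·1+0=1
…
a_8=1:  p_8=1·47146+42923=90069,  q_8=1·2177+1982=4159
a_9=1:  p_9=1·90069+47146=137215,  q_9=1·4159+2177=6336
(x₁, y₁) = (137215, 6336);  137215² − 469·6336² = 1 ✓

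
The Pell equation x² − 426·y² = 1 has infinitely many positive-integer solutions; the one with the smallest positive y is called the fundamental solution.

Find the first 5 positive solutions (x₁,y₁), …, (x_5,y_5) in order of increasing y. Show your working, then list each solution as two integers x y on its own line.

88751 4300
15753480001 763258600
2796274207048751 135479928012900
496344264283813920001 24047958181382517200
88102099596109264220968751 4268560672976279640021500

√426 = [20; 1,1,1,3,2,6,2,3,1,1,1,40, …], period ℓ=12 (even) → k=11
k=0  a_k=20  p_k/q_k = 20/1
…
k=3  a_k=1  p_k/q_k = 62/3
…
k=5  a_k=2  p_k/q_k = 516/25
k=6  a_k=6  p_k/q_k = 3323/161
…
k=8  a_k=3  p_k/q_k = 24809/1202
…
k=10  a_k=1  p_k/q_k = 56780/2751
k=11  a_k=1  p_k/q_k = 88751/4300
→ (88751, 4300).  Check: 88751²=7876740001, 426·4300²=7876740000, difference 1.
k=2:  x_2 = 88751·88751+426·4300·4300 = 15753480001,  y_2 = 88751·4300+4300·88751 = 763258600
k=3:  x_3 = 88751·15753480001+426·4300·763258600 = 2796274207048751,  y_3 = 88751·763258600+4300·15753480001 = 135479928012900
k=4:  x_4 = 88751·2796274207048751+426·4300·135479928012900 = 496344264283813920001,  y_4 = 88751·135479928012900+4300·2796274207048751 = 24047958181382517200
k=5:  x_5 = 88751·496344264283813920001+426·4300·24047958181382517200 = 88102099596109264220968751,  y_5 = 88751·24047958181382517200+4300·496344264283813920001 = 4268560672976279640021500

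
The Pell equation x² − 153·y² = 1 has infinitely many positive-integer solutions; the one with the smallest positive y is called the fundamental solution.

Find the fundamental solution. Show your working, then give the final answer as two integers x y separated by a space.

[12; 2,1,2,2,2,1,2,24] for √153; ℓ=8 ⇒ convergent index 7
k=0  a_k=12  p_k/q_k = 12/1
…
k=3  a_k=2  p_k/q_k = 99/8
k=4  a_k=2  p_k/q_k = 235/19
k=5  a_k=2  p_k/q_k = 569/46
k=6  a_k=1  p_k/q_k = 804/65
k=7  a_k=2  p_k/q_k = 2177/176
→ (2177, 176).  Check: 2177²=4739329, 153·176²=4739328, difference 1.

2177 176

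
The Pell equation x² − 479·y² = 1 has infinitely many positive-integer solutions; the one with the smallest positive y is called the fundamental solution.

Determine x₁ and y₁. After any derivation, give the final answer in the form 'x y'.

2989440 136591

√479 = [21; 1,7,1,3,2,21,2,3,1,7,1,42, …], period ℓ=12 (even) → k=11
a_0=21:  p_0=21·1+0=21,  q_0=21·0+1=1
a_1=1:  p_1=1·21+1=22,  q_1=1·1+0=1
a_2=7:  p_2=7·22+21=175,  q_2=7·1+1=8
a_3=1:  p_3=1·175+22=197,  q_3=1·8+1=9
a_4=3:  p_4=3·197+175=766,  q_4=3·9+8=35
a_5=2:  p_5=2·766+197=1729,  q_5=2·35+9=79
…
a_9=1:  p_9=1·264712+75879=340591,  q_9=1·12095+3467=15562
a_10=7:  p_10=7·340591+264712=2648849,  q_10=7·15562+12095=121029
a_11=1:  p_11=1·2648849+340591=2989440,  q_11=1·121029+15562=136591
fundamental: x₁=2989440, y₁=136591  (since 8936751513600 − 479·18657101281 = 1)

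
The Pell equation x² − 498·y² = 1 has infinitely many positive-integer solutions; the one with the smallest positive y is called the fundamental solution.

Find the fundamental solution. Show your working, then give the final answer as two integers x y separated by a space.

179777 8056

√498 = [22; 3,6,22,6,3,44, …], period ℓ=6 (even) → k=5
step 0: (22, 1)  from 22·(1,0) + (0,1)
step 1: (67, 3)  from 3·(22,1) + (1,0)
step 2: (424, 19)  from 6·(67,3) + (22,1)
step 3: (9395, 421)  from 22·(424,19) + (67,3)
step 4: (56794, 2545)  from 6·(9395,421) + (424,19)
step 5: (179777, 8056)  from 3·(56794,2545) + (9395,421)
fundamental: x₁=179777, y₁=8056  (since 32319769729 − 498·64899136 = 1)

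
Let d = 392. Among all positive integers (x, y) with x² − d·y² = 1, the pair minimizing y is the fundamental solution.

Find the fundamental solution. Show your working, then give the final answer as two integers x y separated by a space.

[19; 1,3,1,38] for √392; ℓ=4 ⇒ convergent index 3
step 0: (19, 1)  from 19·(1,0) + (0,1)
step 1: (20, 1)  from 1·(19,1) + (1,0)
step 2: (79, 4)  from 3·(20,1) + (19,1)
step 3: (99, 5)  from 1·(79,4) + (20,1)
→ (99, 5).  Check: 99²=9801, 392·5²=9800, difference 1.

99 5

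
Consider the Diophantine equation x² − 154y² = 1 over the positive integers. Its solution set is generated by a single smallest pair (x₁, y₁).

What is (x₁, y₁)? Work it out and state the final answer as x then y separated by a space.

√154 = [12; 2,2,3,1,2,1,3,2,2,24, …], period ℓ=10 (even) → k=9
k=0  a_k=12  p_k/q_k = 12/1
…
k=7  a_k=3  p_k/q_k = 3847/310
k=8  a_k=2  p_k/q_k = 8724/703
k=9  a_k=2  p_k/q_k = 21295/1716
(x₁, y₁) = (21295, 1716);  21295² − 154·1716² = 1 ✓

21295 1716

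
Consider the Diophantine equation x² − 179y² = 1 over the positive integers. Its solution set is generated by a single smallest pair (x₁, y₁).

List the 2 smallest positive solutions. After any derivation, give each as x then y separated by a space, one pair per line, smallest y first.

[13; 2,1,1,1,3,…,1,2,26] for √179; ℓ=14 ⇒ convergent index 13
i=0: a=13 ⇒ p=13, q=1
i=1: a=2 ⇒ p=27, q=2
i=2: a=1 ⇒ p=40, q=3
…
i=4: a=1 ⇒ p=107, q=8
i=5: a=3 ⇒ p=388, q=29
i=6: a=5 ⇒ p=2047, q=153
i=7: a=13 ⇒ p=26999, q=2018
i=8: a=5 ⇒ p=137042, q=10243
i=9: a=3 ⇒ p=438125, q=32747
…
i=11: a=1 ⇒ p=1013292, q=75737
i=12: a=1 ⇒ p=1588459, q=118727
i=13: a=2 ⇒ p=4190210, q=313191
(x₁, y₁) = (4190210, 313191);  4190210² − 179·313191² = 1 ✓
(4190210+313191√179)^2 = 35115719688199 + 2624672120220√179

4190210 313191
35115719688199 2624672120220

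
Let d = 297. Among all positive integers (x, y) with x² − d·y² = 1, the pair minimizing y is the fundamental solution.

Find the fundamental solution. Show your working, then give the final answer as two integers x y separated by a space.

[17; 4,3,1,1,2,1,1,3,4,34] for √297; ℓ=10 ⇒ convergent index 9
k=0  a_k=17  p_k/q_k = 17/1
…
k=5  a_k=2  p_k/q_k = 1327/77
k=6  a_k=1  p_k/q_k = 1844/107
…
k=8  a_k=3  p_k/q_k = 11357/659
k=9  a_k=4  p_k/q_k = 48599/2820
fundamental: x₁=48599, y₁=2820  (since 2361862801 − 297·7952400 = 1)

48599 2820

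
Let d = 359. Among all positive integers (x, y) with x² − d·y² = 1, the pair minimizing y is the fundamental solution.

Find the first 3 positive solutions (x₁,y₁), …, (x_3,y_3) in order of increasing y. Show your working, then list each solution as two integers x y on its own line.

[18; 1,17,1,36] for √359; ℓ=4 ⇒ convergent index 3
a_0=18:  p_0=18·1+0=18,  q_0=18·0+1=1
…
a_2=17:  p_2=17·19+18=341,  q_2=17·1+1=18
a_3=1:  p_3=1·341+19=360,  q_3=1·18+1=19
fundamental: x₁=360, y₁=19  (since 129600 − 359·361 = 1)
k=2:  x_2 = 360·360+359·19·19 = 259199,  y_2 = 360·19+19·360 = 13680
k=3:  x_3 = 360·259199+359·19·13680 = 186622920,  y_3 = 360·13680+19·259199 = 9849581

360 19
259199 13680
186622920 9849581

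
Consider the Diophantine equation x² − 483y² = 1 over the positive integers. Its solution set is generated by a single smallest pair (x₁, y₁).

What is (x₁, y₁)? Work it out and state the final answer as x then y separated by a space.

22 1

[21; 1,42] for √483; ℓ=2 ⇒ convergent index 1
k=0  a_k=21  p_k/q_k = 21/1
k=1  a_k=1  p_k/q_k = 22/1
fundamental: x₁=22, y₁=1  (since 484 − 483·1 = 1)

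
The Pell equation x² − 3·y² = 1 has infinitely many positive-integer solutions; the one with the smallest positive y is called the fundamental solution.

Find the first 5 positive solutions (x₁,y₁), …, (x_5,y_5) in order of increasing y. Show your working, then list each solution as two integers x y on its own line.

2 1
7 4
26 15
97 56
362 209

[1; 1,2] for √3; ℓ=2 ⇒ convergent index 1
i=0: a=1 ⇒ p=1, q=1
i=1: a=1 ⇒ p=2, q=1
(x₁, y₁) = (2, 1);  2² − 3·1² = 1 ✓
k=2:  x_2 = 2·2+3·1·1 = 7,  y_2 = 2·1+1·2 = 4
k=3:  x_3 = 2·7+3·1·4 = 26,  y_3 = 2·4+1·7 = 15
k=4:  x_4 = 2·26+3·1·15 = 97,  y_4 = 2·15+1·26 = 56
k=5:  x_5 = 2·97+3·1·56 = 362,  y_5 = 2·56+1·97 = 209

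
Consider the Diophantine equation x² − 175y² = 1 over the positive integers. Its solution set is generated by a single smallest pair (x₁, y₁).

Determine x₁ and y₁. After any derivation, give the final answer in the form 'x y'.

2024 153

√175 → a₀=13, period (4,2,1,2,4,26); ℓ=6 even so k=5
step 0: (13, 1)  from 13·(1,0) + (0,1)
…
step 4: (463, 35)  from 2·(172,13) + (119,9)
step 5: (2024, 153)  from 4·(463,35) + (172,13)
(x₁, y₁) = (2024, 153);  2024² − 175·153² = 1 ✓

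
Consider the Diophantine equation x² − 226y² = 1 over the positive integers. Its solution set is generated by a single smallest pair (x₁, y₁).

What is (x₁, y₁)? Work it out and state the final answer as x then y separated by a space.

451 30

√226 = [15; 30, …], period ℓ=1 (odd) → k=1
i=0: a=15 ⇒ p=15, q=1
i=1: a=30 ⇒ p=451, q=30
→ (451, 30).  Check: 451²=203401, 226·30²=203400, difference 1.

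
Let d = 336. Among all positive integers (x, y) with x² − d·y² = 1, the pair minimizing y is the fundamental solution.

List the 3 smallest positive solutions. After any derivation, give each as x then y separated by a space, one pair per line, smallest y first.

55 3
6049 330
665335 36297

√336 = [18; 3,36, …], period ℓ=2 (even) → k=1
k=0  a_k=18  p_k/q_k = 18/1
k=1  a_k=3  p_k/q_k = 55/3
(x₁, y₁) = (55, 3);  55² − 336·3² = 1 ✓
(x_2, y_2) = (55·55 + 336·3·3, 55·3 + 3·55) = (6049, 330)
(x_3, y_3) = (55·6049 + 336·3·330, 55·330 + 3·6049) = (665335, 36297)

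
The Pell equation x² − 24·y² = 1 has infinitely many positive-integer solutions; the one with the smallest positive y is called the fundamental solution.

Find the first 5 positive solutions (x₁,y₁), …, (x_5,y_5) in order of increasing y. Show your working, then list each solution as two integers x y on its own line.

d=24: √d = [4; 1,8] (ℓ=2, even), read p_1/q_1
i=0: a=4 ⇒ p=4, q=1
i=1: a=1 ⇒ p=5, q=1
fundamental: x₁=5, y₁=1  (since 25 − 24·1 = 1)
(x_2, y_2) = (5·5 + 24·1·1, 5·1 + 1·5) = (49, 10)
(x_3, y_3) = (5·49 + 24·1·10, 5·10 + 1·49) = (485, 99)
(x_4, y_4) = (5·485 + 24·1·99, 5·99 + 1·485) = (4801, 980)
(x_5, y_5) = (5·4801 + 24·1·980, 5·980 + 1·4801) = (47525, 9701)

5 1
49 10
485 99
4801 980
47525 9701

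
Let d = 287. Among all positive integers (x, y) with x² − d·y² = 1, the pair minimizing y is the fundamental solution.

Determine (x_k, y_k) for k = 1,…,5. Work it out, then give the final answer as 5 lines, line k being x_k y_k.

288 17
165887 9792
95550624 5640175
55036993537 3248731008
31701212726688 1871263420433

d=287: √d = [16; 1,15,1,32] (ℓ=4, even), read p_3/q_3
a_0=16:  p_0=16·1+0=16,  q_0=16·0+1=1
…
a_2=15:  p_2=15·17+16=271,  q_2=15·1+1=16
a_3=1:  p_3=1·271+17=288,  q_3=1·16+1=17
fundamental: x₁=288, y₁=17  (since 82944 − 287·289 = 1)
(x_2, y_2) = (288·288 + 287·17·17, 288·17 + 17·288) = (165887, 9792)
(x_3, y_3) = (288·165887 + 287·17·9792, 288·9792 + 17·165887) = (95550624, 5640175)
(x_4, y_4) = (288·95550624 + 287·17·5640175, 288·5640175 + 17·95550624) = (55036993537, 3248731008)
(x_5, y_5) = (288·55036993537 + 287·17·3248731008, 288·3248731008 + 17·55036993537) = (31701212726688, 1871263420433)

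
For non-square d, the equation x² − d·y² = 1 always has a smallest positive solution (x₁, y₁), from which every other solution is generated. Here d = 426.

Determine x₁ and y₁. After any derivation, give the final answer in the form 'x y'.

d=426: √d = [20; 1,1,1,3,2,6,2,3,1,1,1,40] (ℓ=12, even), read p_11/q_11
i=0: a=20 ⇒ p=20, q=1
…
i=2: a=1 ⇒ p=41, q=2
…
i=5: a=2 ⇒ p=516, q=25
…
i=10: a=1 ⇒ p=56780, q=2751
i=11: a=1 ⇒ p=88751, q=4300
→ (88751, 4300).  Check: 88751²=7876740001, 426·4300²=7876740000, difference 1.

88751 4300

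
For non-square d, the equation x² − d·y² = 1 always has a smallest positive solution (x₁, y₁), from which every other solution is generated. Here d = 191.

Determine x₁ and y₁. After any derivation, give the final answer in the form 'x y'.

√191 = [13; 1,4,1,1,3,…,4,1,26, …], period ℓ=16 (even) → k=15
i=0: a=13 ⇒ p=13, q=1
i=1: a=1 ⇒ p=14, q=1
i=2: a=4 ⇒ p=69, q=5
…
i=14: a=4 ⇒ p=7377553, q=533821
i=15: a=1 ⇒ p=8994000, q=650783
fundamental: x₁=8994000, y₁=650783  (since 80892036000000 − 191·423518513089 = 1)

8994000 650783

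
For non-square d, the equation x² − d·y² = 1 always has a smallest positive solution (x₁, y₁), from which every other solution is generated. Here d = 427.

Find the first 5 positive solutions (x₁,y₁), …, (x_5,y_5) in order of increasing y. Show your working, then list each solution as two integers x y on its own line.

[20; 1,1,1,40] for √427; ℓ=4 ⇒ convergent index 3
i=0: a=20 ⇒ p=20, q=1
i=1: a=1 ⇒ p=21, q=1
i=2: a=1 ⇒ p=41, q=2
i=3: a=1 ⇒ p=62, q=3
→ (62, 3).  Check: 62²=3844, 427·3²=3843, difference 1.
n=2: (62,3)∘(62,3) = (62·62+427·3·3, 62·3+3·62) = (7687,372)
n=3: (7687,372)∘(62,3) = (62·7687+427·3·372, 62·372+3·7687) = (953126,46125)
n=4: (953126,46125)∘(62,3) = (62·953126+427·3·46125, 62·46125+3·953126) = (118179937,5719128)
n=5: (118179937,5719128)∘(62,3) = (62·118179937+427·3·5719128, 62·5719128+3·118179937) = (14653359062,709125747)

62 3
7687 372
953126 46125
118179937 5719128
14653359062 709125747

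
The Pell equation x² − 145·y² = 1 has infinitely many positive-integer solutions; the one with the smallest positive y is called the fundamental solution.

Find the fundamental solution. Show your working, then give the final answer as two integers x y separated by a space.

289 24

√145 → a₀=12, period (24); ℓ=1 odd so k=1
i=0: a=12 ⇒ p=12, q=1
i=1: a=24 ⇒ p=289, q=24
fundamental: x₁=289, y₁=24  (since 83521 − 145·576 = 1)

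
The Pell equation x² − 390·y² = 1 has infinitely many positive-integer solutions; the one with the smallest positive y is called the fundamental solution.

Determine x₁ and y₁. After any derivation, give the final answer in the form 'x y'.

√390 = [19; 1,2,1,38, …], period ℓ=4 (even) → k=3
k=0  a_k=19  p_k/q_k = 19/1
…
k=2  a_k=2  p_k/q_k = 59/3
k=3  a_k=1  p_k/q_k = 79/4
→ (79, 4).  Check: 79²=6241, 390·4²=6240, difference 1.

79 4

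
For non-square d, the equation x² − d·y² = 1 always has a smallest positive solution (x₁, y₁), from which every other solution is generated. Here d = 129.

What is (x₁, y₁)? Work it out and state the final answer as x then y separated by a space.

16855 1484

√129 → a₀=11, period (2,1,3,1,6,1,3,1,2,22); ℓ=10 even so k=9
k=0  a_k=11  p_k/q_k = 11/1
…
k=3  a_k=3  p_k/q_k = 125/11
…
k=7  a_k=3  p_k/q_k = 4793/422
k=8  a_k=1  p_k/q_k = 6031/531
k=9  a_k=2  p_k/q_k = 16855/1484
fundamental: x₁=16855, y₁=1484  (since 284091025 − 129·2202256 = 1)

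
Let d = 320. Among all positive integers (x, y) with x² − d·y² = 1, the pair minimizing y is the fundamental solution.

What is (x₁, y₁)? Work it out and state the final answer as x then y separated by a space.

161 9

√320 → a₀=17, period (1,7,1,34); ℓ=4 even so k=3
i=0: a=17 ⇒ p=17, q=1
…
i=2: a=7 ⇒ p=143, q=8
i=3: a=1 ⇒ p=161, q=9
(x₁, y₁) = (161, 9);  161² − 320·9² = 1 ✓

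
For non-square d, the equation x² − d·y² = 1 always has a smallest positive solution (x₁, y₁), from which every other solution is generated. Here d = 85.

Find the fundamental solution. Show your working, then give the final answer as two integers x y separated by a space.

285769 30996

[9; 4,1,1,4,18] for √85; ℓ=5 ⇒ convergent index 9
a_0=9:  p_0=9·1+0=9,  q_0=9·0+1=1
a_1=4:  p_1=4·9+1=37,  q_1=4·1+0=4
…
a_3=1:  p_3=1·46+37=83,  q_3=1·5+4=9
…
a_5=18:  p_5=18·378+83=6887,  q_5=18·41+9=747
…
a_7=1:  p_7=1·27926+6887=34813,  q_7=1·3029+747=3776
a_8=1:  p_8=1·34813+27926=62739,  q_8=1·3776+3029=6805
a_9=4:  p_9=4·62739+34813=285769,  q_9=4·6805+3776=30996
fundamental: x₁=285769, y₁=30996  (since 81663921361 − 85·960752016 = 1)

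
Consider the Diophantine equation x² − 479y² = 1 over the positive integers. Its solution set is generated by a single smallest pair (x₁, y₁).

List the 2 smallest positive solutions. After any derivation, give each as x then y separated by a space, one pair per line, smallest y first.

2989440 136591
17873503027199 816661198080

d=479: √d = [21; 1,7,1,3,2,21,2,3,1,7,1,42] (ℓ=12, even), read p_11/q_11
i=0: a=21 ⇒ p=21, q=1
i=1: a=1 ⇒ p=22, q=1
i=2: a=7 ⇒ p=175, q=8
i=3: a=1 ⇒ p=197, q=9
…
i=5: a=2 ⇒ p=1729, q=79
…
i=10: a=7 ⇒ p=2648849, q=121029
i=11: a=1 ⇒ p=2989440, q=136591
(x₁, y₁) = (2989440, 136591);  2989440² − 479·136591² = 1 ✓
n=2: (2989440,136591)∘(2989440,136591) = (2989440·2989440+479·136591·136591, 2989440·136591+136591·2989440) = (17873503027199,816661198080)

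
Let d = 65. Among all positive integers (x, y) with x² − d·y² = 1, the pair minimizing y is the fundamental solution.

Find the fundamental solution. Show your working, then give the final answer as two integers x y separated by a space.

129 16

√65 = [8; 16, …], period ℓ=1 (odd) → k=1
k=0  a_k=8  p_k/q_k = 8/1
k=1  a_k=16  p_k/q_k = 129/16
(x₁, y₁) = (129, 16);  129² − 65·16² = 1 ✓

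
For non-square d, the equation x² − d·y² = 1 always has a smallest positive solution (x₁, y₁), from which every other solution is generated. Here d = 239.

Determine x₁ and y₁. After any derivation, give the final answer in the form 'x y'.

6195120 400729

[15; 2,5,1,2,4,15,4,2,1,5,2,30] for √239; ℓ=12 ⇒ convergent index 11
i=0: a=15 ⇒ p=15, q=1
i=1: a=2 ⇒ p=31, q=2
i=2: a=5 ⇒ p=170, q=11
…
i=8: a=2 ⇒ p=346141, q=22390
…
i=10: a=5 ⇒ p=2847431, q=184185
i=11: a=2 ⇒ p=6195120, q=400729
fundamental: x₁=6195120, y₁=400729  (since 38379511814400 − 239·160583731441 = 1)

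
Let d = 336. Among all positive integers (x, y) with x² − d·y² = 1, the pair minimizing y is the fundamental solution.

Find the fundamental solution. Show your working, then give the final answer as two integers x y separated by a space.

d=336: √d = [18; 3,36] (ℓ=2, even), read p_1/q_1
i=0: a=18 ⇒ p=18, q=1
i=1: a=3 ⇒ p=55, q=3
→ (55, 3).  Check: 55²=3025, 336·3²=3024, difference 1.

55 3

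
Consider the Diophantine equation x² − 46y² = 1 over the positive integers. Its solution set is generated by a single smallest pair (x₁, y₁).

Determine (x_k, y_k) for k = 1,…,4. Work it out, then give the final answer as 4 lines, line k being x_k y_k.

24335 3588
1184384449 174627960
57643991108495 8499142809612
2805533046066067201 413653280369188080

√46 → a₀=6, period (1,3,1,1,2,6,2,1,1,3,1,12); ℓ=12 even so k=11
k=0  a_k=6  p_k/q_k = 6/1
k=1  a_k=1  p_k/q_k = 7/1
k=2  a_k=3  p_k/q_k = 27/4
k=3  a_k=1  p_k/q_k = 34/5
…
k=8  a_k=1  p_k/q_k = 3147/464
k=9  a_k=1  p_k/q_k = 5297/781
k=10  a_k=3  p_k/q_k = 19038/2807
k=11  a_k=1  p_k/q_k = 24335/3588
fundamental: x₁=24335, y₁=3588  (since 592192225 − 46·12873744 = 1)
k=2:  x_2 = 24335·24335+46·3588·3588 = 1184384449,  y_2 = 24335·3588+3588·24335 = 174627960
k=3:  x_3 = 24335·1184384449+46·3588·174627960 = 57643991108495,  y_3 = 24335·174627960+3588·1184384449 = 8499142809612
k=4:  x_4 = 24335·57643991108495+46·3588·8499142809612 = 2805533046066067201,  y_4 = 24335·8499142809612+3588·57643991108495 = 413653280369188080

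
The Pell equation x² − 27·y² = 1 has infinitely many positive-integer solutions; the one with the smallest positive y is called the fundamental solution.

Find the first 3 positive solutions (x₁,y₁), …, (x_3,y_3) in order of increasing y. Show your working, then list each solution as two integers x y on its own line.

26 5
1351 260
70226 13515

√27 = [5; 5,10, …], period ℓ=2 (even) → k=1
a_0=5:  p_0=5·1+0=5,  q_0=5·0+1=1
a_1=5:  p_1=5·5+1=26,  q_1=5·1+0=5
fundamental: x₁=26, y₁=5  (since 676 − 27·25 = 1)
k=2:  x_2 = 26·26+27·5·5 = 1351,  y_2 = 26·5+5·26 = 260
k=3:  x_3 = 26·1351+27·5·260 = 70226,  y_3 = 26·260+5·1351 = 13515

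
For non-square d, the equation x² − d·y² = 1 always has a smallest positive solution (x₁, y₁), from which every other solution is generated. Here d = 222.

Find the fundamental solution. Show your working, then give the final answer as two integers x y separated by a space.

√222 → a₀=14, period (1,8,1,28); ℓ=4 even so k=3
a_0=14:  p_0=14·1+0=14,  q_0=14·0+1=1
a_1=1:  p_1=1·14+1=15,  q_1=1·1+0=1
a_2=8:  p_2=8·15+14=134,  q_2=8·1+1=9
a_3=1:  p_3=1·134+15=149,  q_3=1·9+1=10
fundamental: x₁=149, y₁=10  (since 22201 − 222·100 = 1)

149 10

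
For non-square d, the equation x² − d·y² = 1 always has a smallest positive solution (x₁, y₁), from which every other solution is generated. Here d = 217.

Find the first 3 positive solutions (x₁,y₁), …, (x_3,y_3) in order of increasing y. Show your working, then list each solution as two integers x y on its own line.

√217 = [14; 1,2,1,2,1,…,2,1,28, …], period ℓ=16 (even) → k=15
step 0: (14, 1)  from 14·(1,0) + (0,1)
…
step 2: (44, 3)  from 2·(15,1) + (14,1)
…
step 6: (383, 26)  from 1·(221,15) + (162,11)
…
step 9: (139163, 9447)  from 9·(15055,1022) + (3668,249)
step 10: (154218, 10469)  from 1·(139163,9447) + (15055,1022)
step 11: (293381, 19916)  from 1·(154218,10469) + (139163,9447)
step 12: (740980, 50301)  from 2·(293381,19916) + (154218,10469)
…
step 14: (2809702, 190735)  from 2·(1034361,70217) + (740980,50301)
step 15: (3844063, 260952)  from 1·(2809702,190735) + (1034361,70217)
→ (3844063, 260952).  Check: 3844063²=14776820347969, 217·260952²=14776820347968, difference 1.
k=2:  x_2 = 3844063·3844063+217·260952·260952 = 29553640695937,  y_2 = 3844063·260952+260952·3844063 = 2006231855952
k=3:  x_3 = 3844063·29553640695937+217·260952·2006231855952 = 227212113429087499999,  y_3 = 3844063·2006231855952+260952·29553640695937 = 15424163293772565000

3844063 260952
29553640695937 2006231855952
227212113429087499999 15424163293772565000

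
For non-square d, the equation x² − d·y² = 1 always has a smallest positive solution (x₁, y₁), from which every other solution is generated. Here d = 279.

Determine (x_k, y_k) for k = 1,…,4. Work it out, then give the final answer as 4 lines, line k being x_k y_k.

√279 = [16; 1,2,2,1,2,2,1,32, …], period ℓ=8 (even) → k=7
k=0  a_k=16  p_k/q_k = 16/1
k=1  a_k=1  p_k/q_k = 17/1
…
k=3  a_k=2  p_k/q_k = 117/7
k=4  a_k=1  p_k/q_k = 167/10
…
k=6  a_k=2  p_k/q_k = 1069/64
k=7  a_k=1  p_k/q_k = 1520/91
(x₁, y₁) = (1520, 91);  1520² − 279·91² = 1 ✓
n=2: (1520,91)∘(1520,91) = (1520·1520+279·91·91, 1520·91+91·1520) = (4620799,276640)
n=3: (4620799,276640)∘(1520,91) = (1520·4620799+279·91·276640, 1520·276640+91·4620799) = (14047227440,840985509)
n=4: (14047227440,840985509)∘(1520,91) = (1520·14047227440+279·91·840985509, 1520·840985509+91·14047227440) = (42703566796801,2556595670720)

1520 91
4620799 276640
14047227440 840985509
42703566796801 2556595670720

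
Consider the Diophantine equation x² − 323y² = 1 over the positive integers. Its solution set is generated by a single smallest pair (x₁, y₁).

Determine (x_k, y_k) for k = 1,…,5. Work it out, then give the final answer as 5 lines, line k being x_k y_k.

18 1
647 36
23274 1295
837217 46584
30116538 1675729

√323 → a₀=17, period (1,34); ℓ=2 even so k=1
k=0  a_k=17  p_k/q_k = 17/1
k=1  a_k=1  p_k/q_k = 18/1
(x₁, y₁) = (18, 1);  18² − 323·1² = 1 ✓
n=2: (18,1)∘(18,1) = (18·18+323·1·1, 18·1+1·18) = (647,36)
n=3: (647,36)∘(18,1) = (18·647+323·1·36, 18·36+1·647) = (23274,1295)
n=4: (23274,1295)∘(18,1) = (18·23274+323·1·1295, 18·1295+1·23274) = (837217,46584)
n=5: (837217,46584)∘(18,1) = (18·837217+323·1·46584, 18·46584+1·837217) = (30116538,1675729)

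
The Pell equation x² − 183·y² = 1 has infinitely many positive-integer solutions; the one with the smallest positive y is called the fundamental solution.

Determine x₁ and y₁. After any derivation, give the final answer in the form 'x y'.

487 36

√183 → a₀=13, period (1,1,8,1,1,26); ℓ=6 even so k=5
i=0: a=13 ⇒ p=13, q=1
i=1: a=1 ⇒ p=14, q=1
…
i=4: a=1 ⇒ p=257, q=19
i=5: a=1 ⇒ p=487, q=36
fundamental: x₁=487, y₁=36  (since 237169 − 183·1296 = 1)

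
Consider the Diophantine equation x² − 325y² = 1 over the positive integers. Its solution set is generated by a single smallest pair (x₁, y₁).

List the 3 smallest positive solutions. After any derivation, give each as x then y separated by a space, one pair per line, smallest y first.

[18; 36] for √325; ℓ=1 ⇒ convergent index 1
k=0  a_k=18  p_k/q_k = 18/1
k=1  a_k=36  p_k/q_k = 649/36
fundamental: x₁=649, y₁=36  (since 421201 − 325·1296 = 1)
k=2:  x_2 = 649·649+325·36·36 = 842401,  y_2 = 649·36+36·649 = 46728
k=3:  x_3 = 649·842401+325·36·46728 = 1093435849,  y_3 = 649·46728+36·842401 = 60652908

649 36
842401 46728
1093435849 60652908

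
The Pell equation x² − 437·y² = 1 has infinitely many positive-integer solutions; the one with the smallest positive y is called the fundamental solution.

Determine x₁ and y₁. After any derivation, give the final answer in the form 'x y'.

4599 220

√437 → a₀=20, period (1,9,2,9,1,40); ℓ=6 even so k=5
k=0  a_k=20  p_k/q_k = 20/1
…
k=2  a_k=9  p_k/q_k = 209/10
…
k=4  a_k=9  p_k/q_k = 4160/199
k=5  a_k=1  p_k/q_k = 4599/220
(x₁, y₁) = (4599, 220);  4599² − 437·220² = 1 ✓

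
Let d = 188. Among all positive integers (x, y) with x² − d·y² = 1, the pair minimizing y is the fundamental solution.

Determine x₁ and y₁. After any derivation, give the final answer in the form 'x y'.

4607 336

[13; 1,2,2,6,2,2,1,26] for √188; ℓ=8 ⇒ convergent index 7
a_0=13:  p_0=13·1+0=13,  q_0=13·0+1=1
…
a_2=2:  p_2=2·14+13=41,  q_2=2·1+1=3
…
a_6=2:  p_6=2·1330+617=3277,  q_6=2·97+45=239
a_7=1:  p_7=1·3277+1330=4607,  q_7=1·239+97=336
(x₁, y₁) = (4607, 336);  4607² − 188·336² = 1 ✓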